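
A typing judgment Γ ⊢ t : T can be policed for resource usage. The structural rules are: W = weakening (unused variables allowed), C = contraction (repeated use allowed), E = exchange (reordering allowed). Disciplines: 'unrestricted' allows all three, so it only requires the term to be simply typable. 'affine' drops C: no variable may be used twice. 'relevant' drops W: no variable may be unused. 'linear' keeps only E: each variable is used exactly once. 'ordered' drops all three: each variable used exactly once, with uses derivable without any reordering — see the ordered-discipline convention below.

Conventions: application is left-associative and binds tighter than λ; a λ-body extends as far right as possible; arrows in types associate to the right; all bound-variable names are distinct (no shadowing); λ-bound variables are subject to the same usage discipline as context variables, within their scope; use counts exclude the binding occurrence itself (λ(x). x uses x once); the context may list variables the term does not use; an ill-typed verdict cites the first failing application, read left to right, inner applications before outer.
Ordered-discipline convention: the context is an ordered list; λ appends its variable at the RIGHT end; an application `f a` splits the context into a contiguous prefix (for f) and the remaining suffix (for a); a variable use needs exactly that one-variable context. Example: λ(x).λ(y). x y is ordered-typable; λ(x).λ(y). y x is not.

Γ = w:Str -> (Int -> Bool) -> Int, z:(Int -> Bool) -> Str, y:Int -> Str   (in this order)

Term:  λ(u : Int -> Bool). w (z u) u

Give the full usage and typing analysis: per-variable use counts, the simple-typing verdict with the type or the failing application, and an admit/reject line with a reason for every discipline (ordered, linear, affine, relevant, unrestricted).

use counts: w=1, z=1, y=0, u (λ-bound)=2
left-to-right use order: w, z, u, u
typing: well-typed at (Int -> Bool) -> Int
ordered ✗ (needs contraction — u ×2; y left unused)
linear ✗ (needs contraction — u ×2; y left unused)
affine ✗ (needs contraction — u ×2)
relevant ✗ (y left unused)
unrestricted ✓ (well-typed at (Int -> Bool) -> Int; no restrictions here)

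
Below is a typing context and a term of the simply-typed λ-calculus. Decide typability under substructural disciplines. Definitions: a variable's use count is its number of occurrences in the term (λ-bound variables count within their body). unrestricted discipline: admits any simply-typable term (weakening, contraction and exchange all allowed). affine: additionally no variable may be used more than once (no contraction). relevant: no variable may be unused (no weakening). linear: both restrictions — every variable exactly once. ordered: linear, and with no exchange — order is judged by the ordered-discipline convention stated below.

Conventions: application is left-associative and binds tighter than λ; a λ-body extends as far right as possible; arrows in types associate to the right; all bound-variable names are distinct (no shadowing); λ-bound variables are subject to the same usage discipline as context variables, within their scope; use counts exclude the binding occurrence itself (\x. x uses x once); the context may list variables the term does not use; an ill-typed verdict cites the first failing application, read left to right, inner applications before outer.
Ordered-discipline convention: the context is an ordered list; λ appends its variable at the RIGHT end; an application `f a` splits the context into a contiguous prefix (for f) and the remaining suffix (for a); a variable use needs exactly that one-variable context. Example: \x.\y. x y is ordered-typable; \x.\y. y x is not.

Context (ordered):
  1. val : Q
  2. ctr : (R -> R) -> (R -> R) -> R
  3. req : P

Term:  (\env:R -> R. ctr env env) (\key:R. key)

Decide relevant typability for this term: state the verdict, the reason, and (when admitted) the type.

no — needs weakening: val, req unused
variable uses: val: 0×, ctr: 1×, req: 0×, env [bound]: 2×, key [bound]: 1×
uses in reading order: ctr, env, env, key
typing: the term checks, with type R
across the five disciplines: ordered ✗ · linear ✗ · affine ✗ · relevant ✗ · unrestricted ✓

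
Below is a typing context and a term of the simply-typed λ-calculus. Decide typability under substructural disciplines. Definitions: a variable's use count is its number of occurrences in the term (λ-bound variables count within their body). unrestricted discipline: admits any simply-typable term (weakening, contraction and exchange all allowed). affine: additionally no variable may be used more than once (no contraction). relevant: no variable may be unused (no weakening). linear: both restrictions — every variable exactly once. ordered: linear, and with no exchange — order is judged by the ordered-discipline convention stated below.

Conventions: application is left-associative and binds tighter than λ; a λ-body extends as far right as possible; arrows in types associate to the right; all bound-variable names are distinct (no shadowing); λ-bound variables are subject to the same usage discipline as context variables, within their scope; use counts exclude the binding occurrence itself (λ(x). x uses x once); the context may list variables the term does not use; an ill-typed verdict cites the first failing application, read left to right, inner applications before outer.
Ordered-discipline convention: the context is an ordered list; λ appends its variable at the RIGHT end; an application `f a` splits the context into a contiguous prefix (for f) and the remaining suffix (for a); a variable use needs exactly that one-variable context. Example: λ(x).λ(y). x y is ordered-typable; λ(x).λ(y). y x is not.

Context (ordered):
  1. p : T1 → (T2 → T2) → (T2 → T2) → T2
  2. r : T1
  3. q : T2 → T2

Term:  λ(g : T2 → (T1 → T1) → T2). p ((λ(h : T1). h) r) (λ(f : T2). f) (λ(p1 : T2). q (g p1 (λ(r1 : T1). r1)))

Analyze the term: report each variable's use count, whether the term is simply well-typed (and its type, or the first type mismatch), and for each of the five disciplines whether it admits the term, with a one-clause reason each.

usage: p: 1, r: 1, q: 1, g [bound]: 1, h [bound]: 1, f [bound]: 1, p1 [bound]: 1, r1 [bound]: 1
use order (left to right): p, h, r, f, q, g, p1, r1
typing: ✓ — (T2 → (T1 → T1) → T2) → T2
ordered: ✓, p, r, q, g, h, f, p1, r1 once each; derivable with no W/C/E
linear: ✓, each of p, r, q, g, h, f, p1, r1 used exactly once
affine: ✓, no duplicate uses among p, r, q, g, h, f, p1, r1
relevant: ✓, at least one use each (p, r, q, g, h, f, p1, r1)
unrestricted: ✓, simply typable at (T2 → (T1 → T1) → T2) → T2; W, C, E all held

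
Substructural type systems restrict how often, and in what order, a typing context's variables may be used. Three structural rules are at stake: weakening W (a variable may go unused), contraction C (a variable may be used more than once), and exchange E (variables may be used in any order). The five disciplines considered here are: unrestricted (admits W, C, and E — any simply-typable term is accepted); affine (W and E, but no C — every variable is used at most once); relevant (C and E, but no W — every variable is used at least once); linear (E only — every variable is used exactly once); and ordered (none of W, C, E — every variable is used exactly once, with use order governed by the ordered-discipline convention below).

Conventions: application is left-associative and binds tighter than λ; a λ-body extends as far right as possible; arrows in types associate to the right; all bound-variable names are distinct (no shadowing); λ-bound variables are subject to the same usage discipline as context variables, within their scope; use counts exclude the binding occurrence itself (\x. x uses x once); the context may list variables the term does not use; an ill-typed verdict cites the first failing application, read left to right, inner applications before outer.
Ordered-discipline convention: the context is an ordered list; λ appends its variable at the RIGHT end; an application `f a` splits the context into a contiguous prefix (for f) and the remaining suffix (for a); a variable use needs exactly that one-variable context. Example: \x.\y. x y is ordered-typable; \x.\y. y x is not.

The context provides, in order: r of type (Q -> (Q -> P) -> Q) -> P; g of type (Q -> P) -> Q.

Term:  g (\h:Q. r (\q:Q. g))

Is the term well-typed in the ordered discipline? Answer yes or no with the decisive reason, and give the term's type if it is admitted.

no — g ×2 used more than once (contraction); unused: h, q — weakening required
variable uses: r=1; g=2; h [bound]=0; q [bound]=0
left-to-right use order: g, r, g
typing: well-typed at Q
across the five disciplines: ordered ✗ · linear ✗ · affine ✗ · relevant ✗ · unrestricted ✓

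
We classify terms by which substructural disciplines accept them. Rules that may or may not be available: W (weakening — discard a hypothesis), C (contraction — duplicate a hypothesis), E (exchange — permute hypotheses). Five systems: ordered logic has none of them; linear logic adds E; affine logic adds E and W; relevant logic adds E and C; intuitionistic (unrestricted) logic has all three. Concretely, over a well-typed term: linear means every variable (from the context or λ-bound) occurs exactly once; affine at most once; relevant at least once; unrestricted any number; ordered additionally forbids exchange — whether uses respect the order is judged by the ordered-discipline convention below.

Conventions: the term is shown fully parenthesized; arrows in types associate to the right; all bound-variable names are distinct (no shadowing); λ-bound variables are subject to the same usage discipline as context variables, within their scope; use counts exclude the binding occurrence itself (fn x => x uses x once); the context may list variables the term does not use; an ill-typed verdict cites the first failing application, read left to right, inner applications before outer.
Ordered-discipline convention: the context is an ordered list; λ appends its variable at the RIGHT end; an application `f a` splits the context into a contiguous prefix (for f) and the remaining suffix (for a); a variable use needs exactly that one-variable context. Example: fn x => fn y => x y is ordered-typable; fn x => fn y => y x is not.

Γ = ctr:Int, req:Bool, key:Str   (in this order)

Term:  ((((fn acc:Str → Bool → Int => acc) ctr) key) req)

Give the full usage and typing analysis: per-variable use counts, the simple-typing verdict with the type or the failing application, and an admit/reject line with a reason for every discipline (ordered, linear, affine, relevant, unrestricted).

usage: ctr ×1, req ×1, key ×1, acc (λ-bound) ×1
left-to-right use order: acc, ctr, key, req
typing: ill-typed: argument of type Int where Str → Bool → Int is required
ordered ✗ (a type mismatch blocks all five)
linear ✗ (the type mismatch rejects it)
affine ✗ (not simply typable)
relevant ✗ (fails simple typing)
unrestricted ✗ (a type mismatch blocks all five)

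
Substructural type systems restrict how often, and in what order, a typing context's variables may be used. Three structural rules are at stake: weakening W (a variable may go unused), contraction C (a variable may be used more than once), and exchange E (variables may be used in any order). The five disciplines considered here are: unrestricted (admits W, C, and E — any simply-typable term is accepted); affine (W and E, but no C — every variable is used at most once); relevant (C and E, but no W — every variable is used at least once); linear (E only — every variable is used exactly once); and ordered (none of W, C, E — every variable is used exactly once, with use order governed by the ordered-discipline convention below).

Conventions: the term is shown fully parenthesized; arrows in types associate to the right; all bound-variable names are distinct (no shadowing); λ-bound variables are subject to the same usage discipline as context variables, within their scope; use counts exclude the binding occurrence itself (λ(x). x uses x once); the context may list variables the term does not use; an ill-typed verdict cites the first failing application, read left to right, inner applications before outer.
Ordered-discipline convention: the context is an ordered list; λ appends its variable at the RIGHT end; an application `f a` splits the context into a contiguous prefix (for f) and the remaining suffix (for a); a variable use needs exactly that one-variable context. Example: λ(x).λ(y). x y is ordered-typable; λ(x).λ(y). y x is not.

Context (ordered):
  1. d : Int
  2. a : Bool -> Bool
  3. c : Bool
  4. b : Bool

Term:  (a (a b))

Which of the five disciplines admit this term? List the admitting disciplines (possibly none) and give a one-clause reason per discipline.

admitting disciplines: unrestricted
use counts: d: 0×; a: 2×; c: 0×; b: 1×
uses in reading order: a, a, b
typing: the term checks, with type Bool
ordered: ✗ — uses contraction: a ×2; needs weakening: d, c unused
linear: ✗ — uses contraction: a ×2; needs weakening: d, c unused
affine: ✗ — uses contraction: a ×2
relevant: ✗ — needs weakening: d, c unused
unrestricted: ✓ — type-checks (Bool) and nothing is barred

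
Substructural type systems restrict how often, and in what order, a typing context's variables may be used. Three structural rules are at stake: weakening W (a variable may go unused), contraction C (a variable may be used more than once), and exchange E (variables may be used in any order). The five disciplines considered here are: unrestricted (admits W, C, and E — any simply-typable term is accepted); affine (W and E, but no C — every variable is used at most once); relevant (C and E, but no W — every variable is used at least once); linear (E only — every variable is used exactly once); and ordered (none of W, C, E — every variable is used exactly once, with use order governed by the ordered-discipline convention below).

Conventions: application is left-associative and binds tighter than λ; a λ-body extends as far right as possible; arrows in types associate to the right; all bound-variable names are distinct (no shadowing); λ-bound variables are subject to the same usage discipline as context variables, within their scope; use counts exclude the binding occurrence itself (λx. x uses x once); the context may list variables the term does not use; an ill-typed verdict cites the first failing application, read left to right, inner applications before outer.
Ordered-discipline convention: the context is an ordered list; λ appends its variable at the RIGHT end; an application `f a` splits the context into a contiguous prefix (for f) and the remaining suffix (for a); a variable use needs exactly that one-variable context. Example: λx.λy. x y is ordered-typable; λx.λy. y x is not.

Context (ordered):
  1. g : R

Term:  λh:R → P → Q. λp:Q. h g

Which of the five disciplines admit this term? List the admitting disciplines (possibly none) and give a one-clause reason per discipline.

admitted in: affine, unrestricted
counts: g ×1; h (λ-bound) ×1; p (λ-bound) ×0
order of uses: h, g
typing: ✓ — (R → P → Q) → Q → P → Q
ordered: ✗ — needs weakening: p unused
linear: ✗ — needs weakening: p unused
affine: ✓ — none of g, h, p used more than once
relevant: ✗ — needs weakening: p unused
unrestricted: ✓ — type-checks ((R → P → Q) → Q → P → Q) and nothing is barred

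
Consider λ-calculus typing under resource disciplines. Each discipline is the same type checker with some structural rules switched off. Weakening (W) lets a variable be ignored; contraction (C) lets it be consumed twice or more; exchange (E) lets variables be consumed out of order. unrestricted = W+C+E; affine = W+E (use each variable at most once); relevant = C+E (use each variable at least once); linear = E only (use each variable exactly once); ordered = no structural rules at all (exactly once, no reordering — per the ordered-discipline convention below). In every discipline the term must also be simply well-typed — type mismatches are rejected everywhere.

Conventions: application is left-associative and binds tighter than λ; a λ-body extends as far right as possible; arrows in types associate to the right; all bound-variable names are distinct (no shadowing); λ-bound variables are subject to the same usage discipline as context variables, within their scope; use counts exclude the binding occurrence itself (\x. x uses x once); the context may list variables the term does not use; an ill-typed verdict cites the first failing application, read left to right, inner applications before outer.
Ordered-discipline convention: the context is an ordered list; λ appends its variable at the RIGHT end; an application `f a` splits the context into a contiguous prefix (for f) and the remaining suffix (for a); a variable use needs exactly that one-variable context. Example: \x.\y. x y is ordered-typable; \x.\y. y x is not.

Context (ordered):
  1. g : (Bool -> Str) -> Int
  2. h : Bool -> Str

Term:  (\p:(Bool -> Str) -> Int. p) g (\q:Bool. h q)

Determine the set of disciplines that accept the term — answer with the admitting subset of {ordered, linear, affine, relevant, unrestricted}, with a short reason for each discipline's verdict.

admitted by: ordered, linear, affine, relevant, unrestricted
usage: g: 1, h: 1, p [bound]: 1, q [bound]: 1
uses in reading order: p, g, h, q
typing: well-typed at Int
ordered ✓ (one use each (g, h, p, q); ordered split holds)
linear ✓ (single use per variable (g, h, p, q))
affine ✓ (g, h, p, q: no repeats, contraction unneeded)
relevant ✓ (g, h, p, q: all used, weakening unneeded)
unrestricted ✓ (simply typable at Int; W, C, E all held)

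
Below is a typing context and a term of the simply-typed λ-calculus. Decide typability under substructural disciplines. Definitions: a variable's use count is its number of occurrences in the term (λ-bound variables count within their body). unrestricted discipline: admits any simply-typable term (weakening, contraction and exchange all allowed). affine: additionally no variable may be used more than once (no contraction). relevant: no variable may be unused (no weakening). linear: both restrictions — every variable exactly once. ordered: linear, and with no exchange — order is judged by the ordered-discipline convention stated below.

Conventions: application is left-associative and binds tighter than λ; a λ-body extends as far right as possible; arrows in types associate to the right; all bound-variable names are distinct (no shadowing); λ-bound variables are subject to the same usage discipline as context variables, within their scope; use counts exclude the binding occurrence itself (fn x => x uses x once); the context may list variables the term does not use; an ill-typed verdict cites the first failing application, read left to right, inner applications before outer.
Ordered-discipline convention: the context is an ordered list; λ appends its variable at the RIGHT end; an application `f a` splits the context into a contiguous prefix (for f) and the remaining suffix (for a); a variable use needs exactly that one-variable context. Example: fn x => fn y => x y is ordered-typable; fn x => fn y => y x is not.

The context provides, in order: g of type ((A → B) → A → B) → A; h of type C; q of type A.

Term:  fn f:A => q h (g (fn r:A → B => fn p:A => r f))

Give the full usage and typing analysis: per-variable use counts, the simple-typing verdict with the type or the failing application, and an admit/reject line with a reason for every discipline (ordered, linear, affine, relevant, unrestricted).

variable uses: g: 1×; h: 1×; q: 1×; f [bound]: 1×; r [bound]: 1×; p [bound]: 0×
uses in reading order: q, h, g, r, f
typing: ill-typed: can't apply a value of type A
ordered ✗ (not simply typable)
linear ✗ (fails simple typing)
affine ✗ (a type mismatch blocks all five)
relevant ✗ (the type mismatch rejects it)
unrestricted ✗ (not simply typable)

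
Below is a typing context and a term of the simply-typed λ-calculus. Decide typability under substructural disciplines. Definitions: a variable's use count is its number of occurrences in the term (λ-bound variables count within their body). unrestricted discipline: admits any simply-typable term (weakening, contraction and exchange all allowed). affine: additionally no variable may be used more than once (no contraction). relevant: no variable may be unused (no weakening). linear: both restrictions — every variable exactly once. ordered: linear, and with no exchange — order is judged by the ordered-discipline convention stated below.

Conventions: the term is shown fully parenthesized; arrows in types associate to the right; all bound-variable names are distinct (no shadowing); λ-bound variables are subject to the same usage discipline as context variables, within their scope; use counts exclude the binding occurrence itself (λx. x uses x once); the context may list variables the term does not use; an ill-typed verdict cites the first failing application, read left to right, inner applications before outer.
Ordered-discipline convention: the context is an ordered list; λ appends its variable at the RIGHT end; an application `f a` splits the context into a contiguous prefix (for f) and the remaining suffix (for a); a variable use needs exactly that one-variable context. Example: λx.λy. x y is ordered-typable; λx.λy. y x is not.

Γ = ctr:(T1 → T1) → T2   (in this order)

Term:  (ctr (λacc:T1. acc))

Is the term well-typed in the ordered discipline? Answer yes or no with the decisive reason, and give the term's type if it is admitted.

yes — ctr, acc: once each, no exchange needed; term : T2
variable uses: ctr: 1, acc (bound): 1
uses in reading order: ctr, acc
typing: the term checks, with type T2
across the five disciplines: ordered ✓; linear ✓; affine ✓; relevant ✓; unrestricted ✓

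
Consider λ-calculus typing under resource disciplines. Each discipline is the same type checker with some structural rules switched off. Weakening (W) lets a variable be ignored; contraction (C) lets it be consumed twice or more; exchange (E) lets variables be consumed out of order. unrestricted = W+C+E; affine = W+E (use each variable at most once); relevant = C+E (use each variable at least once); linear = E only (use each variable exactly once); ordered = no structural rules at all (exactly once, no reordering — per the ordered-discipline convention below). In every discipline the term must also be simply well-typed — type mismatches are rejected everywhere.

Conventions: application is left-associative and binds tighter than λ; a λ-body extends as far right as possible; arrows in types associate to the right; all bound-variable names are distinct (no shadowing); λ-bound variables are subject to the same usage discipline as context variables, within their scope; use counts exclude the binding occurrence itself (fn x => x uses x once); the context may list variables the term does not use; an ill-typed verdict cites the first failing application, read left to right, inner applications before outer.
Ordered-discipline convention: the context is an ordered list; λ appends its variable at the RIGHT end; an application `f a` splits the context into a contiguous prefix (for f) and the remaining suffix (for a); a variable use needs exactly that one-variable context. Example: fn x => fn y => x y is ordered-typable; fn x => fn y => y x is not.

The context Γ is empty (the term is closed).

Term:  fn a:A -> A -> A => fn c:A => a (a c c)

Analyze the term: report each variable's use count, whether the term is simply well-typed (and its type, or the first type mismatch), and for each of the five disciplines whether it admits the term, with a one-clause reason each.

usage: a (bound)=2, c (bound)=2
use order (left to right): a, a, c, c
typing: well-typed — term : (A -> A -> A) -> A -> A -> A
ordered: ✗, uses contraction: a ×2, c ×2
linear: ✗, uses contraction: a ×2, c ×2
affine: ✗, uses contraction: a ×2, c ×2
relevant: ✓, a, c: all used, weakening unneeded
unrestricted: ✓, typability at (A -> A -> A) -> A -> A -> A is all that's needed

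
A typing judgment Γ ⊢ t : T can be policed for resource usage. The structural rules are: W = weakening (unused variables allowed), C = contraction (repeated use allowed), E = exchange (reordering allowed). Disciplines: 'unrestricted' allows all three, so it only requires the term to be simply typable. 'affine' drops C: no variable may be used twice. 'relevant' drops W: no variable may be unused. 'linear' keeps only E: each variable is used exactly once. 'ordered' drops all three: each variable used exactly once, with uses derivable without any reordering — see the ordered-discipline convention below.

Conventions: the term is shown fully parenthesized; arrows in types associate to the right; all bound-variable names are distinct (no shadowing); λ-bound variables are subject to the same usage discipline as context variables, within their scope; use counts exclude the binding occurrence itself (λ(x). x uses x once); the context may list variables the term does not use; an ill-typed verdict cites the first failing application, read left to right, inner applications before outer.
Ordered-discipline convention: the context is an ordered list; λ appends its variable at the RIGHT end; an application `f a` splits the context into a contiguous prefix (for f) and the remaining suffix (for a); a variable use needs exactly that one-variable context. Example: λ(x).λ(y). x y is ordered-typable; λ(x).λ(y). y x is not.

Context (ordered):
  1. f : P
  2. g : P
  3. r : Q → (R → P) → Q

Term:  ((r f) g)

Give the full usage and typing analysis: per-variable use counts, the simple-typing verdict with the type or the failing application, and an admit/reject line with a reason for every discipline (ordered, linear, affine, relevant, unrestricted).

use counts: f: 1; g: 1; r: 1
use order (left to right): r, f, g
typing: ill-typed: an argument P mismatches the expected Q
ordered ✗ (a type mismatch blocks all five)
linear ✗ (the type mismatch rejects it)
affine ✗ (not simply typable)
relevant ✗ (fails simple typing)
unrestricted ✗ (a type mismatch blocks all five)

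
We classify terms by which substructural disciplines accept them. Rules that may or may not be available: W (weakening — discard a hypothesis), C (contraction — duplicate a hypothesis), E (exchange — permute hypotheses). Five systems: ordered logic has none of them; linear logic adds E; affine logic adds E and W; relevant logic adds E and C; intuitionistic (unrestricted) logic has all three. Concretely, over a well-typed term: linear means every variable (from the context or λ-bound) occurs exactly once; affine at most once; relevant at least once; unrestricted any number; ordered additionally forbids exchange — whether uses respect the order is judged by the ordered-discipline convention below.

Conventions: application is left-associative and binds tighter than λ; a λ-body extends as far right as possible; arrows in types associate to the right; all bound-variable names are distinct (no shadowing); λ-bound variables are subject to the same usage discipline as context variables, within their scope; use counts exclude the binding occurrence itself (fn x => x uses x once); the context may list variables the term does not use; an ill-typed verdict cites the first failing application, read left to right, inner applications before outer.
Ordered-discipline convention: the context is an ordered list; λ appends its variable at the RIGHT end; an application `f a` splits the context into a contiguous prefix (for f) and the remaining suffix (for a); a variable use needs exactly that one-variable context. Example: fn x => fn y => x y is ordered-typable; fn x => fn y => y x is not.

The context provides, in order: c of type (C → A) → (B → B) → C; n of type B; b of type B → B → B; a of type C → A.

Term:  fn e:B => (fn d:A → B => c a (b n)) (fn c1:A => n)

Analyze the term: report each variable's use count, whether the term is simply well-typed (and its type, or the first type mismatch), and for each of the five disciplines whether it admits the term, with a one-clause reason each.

counts: c: 1×, n: 2×, b: 1×, a: 1×, e [bound]: 0×, d [bound]: 0×, c1 [bound]: 0×
left-to-right use order: c, a, b, n, n
typing: ✓ — B → C
ordered: ✗ — n ×2 used more than once (contraction); needs weakening: e, d, c1 unused
linear: ✗ — n ×2 used more than once (contraction); needs weakening: e, d, c1 unused
affine: ✗ — n ×2 used more than once (contraction)
relevant: ✗ — needs weakening: e, d, c1 unused
unrestricted: ✓ — well-typed at B → C; no restrictions here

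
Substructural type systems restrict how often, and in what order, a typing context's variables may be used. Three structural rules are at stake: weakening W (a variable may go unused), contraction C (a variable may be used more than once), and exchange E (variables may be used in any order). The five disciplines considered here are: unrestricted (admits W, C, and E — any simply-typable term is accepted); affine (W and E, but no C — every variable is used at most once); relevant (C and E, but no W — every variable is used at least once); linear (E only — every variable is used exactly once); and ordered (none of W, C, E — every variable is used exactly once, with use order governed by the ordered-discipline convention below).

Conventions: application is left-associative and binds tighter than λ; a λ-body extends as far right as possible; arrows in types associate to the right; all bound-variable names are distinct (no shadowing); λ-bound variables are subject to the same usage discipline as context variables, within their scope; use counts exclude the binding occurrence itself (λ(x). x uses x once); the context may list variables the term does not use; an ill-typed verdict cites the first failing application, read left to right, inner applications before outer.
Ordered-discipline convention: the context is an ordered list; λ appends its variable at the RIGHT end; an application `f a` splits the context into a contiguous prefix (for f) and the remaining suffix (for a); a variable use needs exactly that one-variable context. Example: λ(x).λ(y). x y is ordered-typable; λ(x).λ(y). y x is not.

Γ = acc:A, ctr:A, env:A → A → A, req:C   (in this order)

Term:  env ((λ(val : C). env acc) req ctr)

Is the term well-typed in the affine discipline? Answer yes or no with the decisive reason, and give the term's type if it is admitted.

no — repeated use of env ×2
use counts: acc: 1×; ctr: 1×; env: 2×; req: 1×; val (λ-bound): 0×
order of uses: env, env, acc, req, ctr
typing: well-typed at A → A
all disciplines: ordered ✗ · linear ✗ · affine ✗ · relevant ✗ · unrestricted ✓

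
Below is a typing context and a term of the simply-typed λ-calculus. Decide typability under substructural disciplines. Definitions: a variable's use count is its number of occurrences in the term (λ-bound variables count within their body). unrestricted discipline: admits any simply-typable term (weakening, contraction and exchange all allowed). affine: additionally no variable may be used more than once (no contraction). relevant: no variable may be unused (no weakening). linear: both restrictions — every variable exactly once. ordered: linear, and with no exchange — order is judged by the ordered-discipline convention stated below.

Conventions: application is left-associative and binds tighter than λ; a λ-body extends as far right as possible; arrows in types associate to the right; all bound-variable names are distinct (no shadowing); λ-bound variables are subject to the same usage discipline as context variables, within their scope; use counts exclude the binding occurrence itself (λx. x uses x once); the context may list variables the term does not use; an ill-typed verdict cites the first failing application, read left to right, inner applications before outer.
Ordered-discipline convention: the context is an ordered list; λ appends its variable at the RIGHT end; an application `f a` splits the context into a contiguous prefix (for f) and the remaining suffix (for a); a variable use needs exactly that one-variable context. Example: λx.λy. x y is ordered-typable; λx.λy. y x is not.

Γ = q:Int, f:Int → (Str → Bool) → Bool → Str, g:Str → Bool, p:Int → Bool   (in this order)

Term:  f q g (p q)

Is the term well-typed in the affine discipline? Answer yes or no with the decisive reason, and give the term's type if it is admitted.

no — repeated use of q ×2
variable uses: q=2; f=1; g=1; p=1
left-to-right use order: f, q, g, p, q
typing: well-typed at Str
per-discipline verdicts: ordered ✗; linear ✗; affine ✗; relevant ✓; unrestricted ✓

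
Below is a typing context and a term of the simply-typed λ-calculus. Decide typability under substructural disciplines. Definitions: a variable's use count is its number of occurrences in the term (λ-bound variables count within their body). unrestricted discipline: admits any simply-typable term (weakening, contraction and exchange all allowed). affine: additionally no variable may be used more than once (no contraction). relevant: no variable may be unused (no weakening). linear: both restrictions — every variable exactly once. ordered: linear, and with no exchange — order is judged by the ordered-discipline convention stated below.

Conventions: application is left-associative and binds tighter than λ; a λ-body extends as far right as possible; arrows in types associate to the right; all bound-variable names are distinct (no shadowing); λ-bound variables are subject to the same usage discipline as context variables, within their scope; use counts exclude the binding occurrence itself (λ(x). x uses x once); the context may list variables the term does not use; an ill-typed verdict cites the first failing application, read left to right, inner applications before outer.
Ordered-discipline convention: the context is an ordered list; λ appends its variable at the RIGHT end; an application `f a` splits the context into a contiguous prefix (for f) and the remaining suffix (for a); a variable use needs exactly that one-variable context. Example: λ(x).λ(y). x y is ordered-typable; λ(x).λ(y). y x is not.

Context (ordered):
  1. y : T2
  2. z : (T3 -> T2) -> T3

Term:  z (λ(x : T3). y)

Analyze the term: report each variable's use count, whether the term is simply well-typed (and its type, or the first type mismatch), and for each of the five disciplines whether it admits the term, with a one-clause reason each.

usage: y ×1; z ×1; x (λ-bound) ×0
uses in reading order: z, y
typing: well-typed at T3
ordered: ✗ — x left unused
linear: ✗ — x left unused
affine: ✓ — none of y, z, x used more than once
relevant: ✗ — x left unused
unrestricted: ✓ — type-checks (T3) and nothing is barred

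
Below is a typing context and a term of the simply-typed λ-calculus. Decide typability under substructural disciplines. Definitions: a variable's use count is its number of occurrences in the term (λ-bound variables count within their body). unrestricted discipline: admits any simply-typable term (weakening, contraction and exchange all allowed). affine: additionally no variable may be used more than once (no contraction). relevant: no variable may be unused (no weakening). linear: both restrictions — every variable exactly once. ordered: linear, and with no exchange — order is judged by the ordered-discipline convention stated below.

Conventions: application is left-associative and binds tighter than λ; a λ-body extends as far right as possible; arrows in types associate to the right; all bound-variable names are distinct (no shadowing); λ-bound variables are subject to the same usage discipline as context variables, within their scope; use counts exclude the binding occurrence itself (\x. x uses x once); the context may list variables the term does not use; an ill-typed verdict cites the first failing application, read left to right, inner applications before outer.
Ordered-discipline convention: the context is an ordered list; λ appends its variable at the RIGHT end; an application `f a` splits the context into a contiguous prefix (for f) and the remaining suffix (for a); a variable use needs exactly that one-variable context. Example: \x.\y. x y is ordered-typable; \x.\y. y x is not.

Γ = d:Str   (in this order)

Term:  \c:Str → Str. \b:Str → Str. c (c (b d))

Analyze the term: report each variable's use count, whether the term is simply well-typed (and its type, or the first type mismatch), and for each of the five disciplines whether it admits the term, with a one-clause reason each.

usage: d ×1, c (bound) ×2, b (bound) ×1
uses in reading order: c, c, b, d
typing: the term checks, with type (Str → Str) → (Str → Str) → Str
ordered ✗ (uses contraction: c ×2)
linear ✗ (uses contraction: c ×2)
affine ✗ (uses contraction: c ×2)
relevant ✓ (d, c, b: all used, weakening unneeded)
unrestricted ✓ (typability at (Str → Str) → (Str → Str) → Str is all that's needed)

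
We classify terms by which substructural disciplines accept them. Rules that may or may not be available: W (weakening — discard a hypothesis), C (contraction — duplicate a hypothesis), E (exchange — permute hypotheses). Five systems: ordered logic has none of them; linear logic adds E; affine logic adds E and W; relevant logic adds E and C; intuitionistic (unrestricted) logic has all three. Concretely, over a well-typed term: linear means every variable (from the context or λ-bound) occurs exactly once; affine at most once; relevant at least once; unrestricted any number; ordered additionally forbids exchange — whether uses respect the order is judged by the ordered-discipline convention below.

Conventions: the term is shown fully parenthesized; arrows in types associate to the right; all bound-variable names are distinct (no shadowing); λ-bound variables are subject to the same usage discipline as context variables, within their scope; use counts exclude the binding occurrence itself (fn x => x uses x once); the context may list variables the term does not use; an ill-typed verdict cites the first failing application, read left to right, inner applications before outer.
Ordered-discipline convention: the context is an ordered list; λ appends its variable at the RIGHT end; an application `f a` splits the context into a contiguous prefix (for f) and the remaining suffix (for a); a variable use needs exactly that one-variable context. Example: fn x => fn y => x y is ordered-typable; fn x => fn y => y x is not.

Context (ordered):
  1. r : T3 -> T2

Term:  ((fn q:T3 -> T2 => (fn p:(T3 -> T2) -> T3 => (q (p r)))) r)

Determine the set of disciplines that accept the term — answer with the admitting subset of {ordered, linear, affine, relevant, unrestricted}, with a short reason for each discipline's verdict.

admitted in: relevant, unrestricted
counts: r: 2; q (bound): 1; p (bound): 1
order of uses: q, p, r, r
typing: the term checks, with type ((T3 -> T2) -> T3) -> T2
ordered ✗ (repeated use of r ×2)
linear ✗ (repeated use of r ×2)
affine ✗ (repeated use of r ×2)
relevant ✓ (r, q, p: all used, weakening unneeded)
unrestricted ✓ (simply typable at ((T3 -> T2) -> T3) -> T2; W, C, E all held)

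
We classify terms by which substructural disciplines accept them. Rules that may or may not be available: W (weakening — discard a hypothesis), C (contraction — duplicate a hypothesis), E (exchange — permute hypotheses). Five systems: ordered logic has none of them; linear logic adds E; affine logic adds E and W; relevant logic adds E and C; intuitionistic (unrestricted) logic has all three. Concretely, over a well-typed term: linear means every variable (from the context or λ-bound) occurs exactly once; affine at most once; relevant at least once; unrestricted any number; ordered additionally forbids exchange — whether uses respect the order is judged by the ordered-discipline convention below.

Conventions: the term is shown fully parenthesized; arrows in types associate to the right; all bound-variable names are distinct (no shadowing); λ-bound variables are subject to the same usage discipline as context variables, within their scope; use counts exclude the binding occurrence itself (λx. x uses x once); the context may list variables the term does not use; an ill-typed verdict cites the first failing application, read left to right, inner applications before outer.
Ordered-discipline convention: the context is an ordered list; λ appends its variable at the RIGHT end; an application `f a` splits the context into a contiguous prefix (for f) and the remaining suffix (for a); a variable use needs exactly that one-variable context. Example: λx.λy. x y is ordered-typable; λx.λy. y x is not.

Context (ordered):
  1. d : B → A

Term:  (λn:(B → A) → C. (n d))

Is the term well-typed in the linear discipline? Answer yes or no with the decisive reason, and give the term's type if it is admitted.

yes — d, n: one use apiece; term : ((B → A) → C) → C
usage: d: 1×, n [bound]: 1×
left-to-right use order: n, d
typing: well-typed — term : ((B → A) → C) → C
across the five disciplines: ordered ✗ · linear ✓ · affine ✓ · relevant ✓ · unrestricted ✓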